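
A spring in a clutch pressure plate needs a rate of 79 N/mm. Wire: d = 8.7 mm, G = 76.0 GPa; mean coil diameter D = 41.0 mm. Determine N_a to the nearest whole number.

10

N_a = Gd⁴/(8D³k) = (76.0×10³ × 8.7⁴)/(8 × 41.0³ × 79)
    = 4.35402e+08 / 4.35581e+07 = 9.996 → 10 coils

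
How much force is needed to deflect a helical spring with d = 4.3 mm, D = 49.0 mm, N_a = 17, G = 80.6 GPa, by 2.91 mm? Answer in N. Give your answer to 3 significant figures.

5.01 N

k = Gd⁴/(8D³N_a) = (80.6×10³)(4.3⁴)/(8·49.0³·17) = 1.7222 N/mm
F = k·δ = 1.7222 × 2.91 = 5.0116 N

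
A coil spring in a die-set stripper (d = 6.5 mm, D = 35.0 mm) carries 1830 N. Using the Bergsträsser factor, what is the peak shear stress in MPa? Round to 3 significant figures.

754 MPa

Spring index C = D/d = 35.0/6.5 = 5.3846
K_B = (4C+2)/(4C−3) = 23.538/18.538 = 1.2697
τ₀ = 8FD/(πd³) = 8·1830·35.0/(π·6.5³) = 512400/862.76 = 593.91 MPa
τ_max = K·τ₀ = 1.2697 × 593.91 = 754.09 MPa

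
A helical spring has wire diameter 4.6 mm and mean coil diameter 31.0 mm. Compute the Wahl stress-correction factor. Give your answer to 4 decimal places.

1.2219

C = D/d = 31.0/4.6 = 6.7391
K_W = (4C−1)/(4C−4) + 0.615/C = 25.957/22.957 + 0.0913 = 1.2219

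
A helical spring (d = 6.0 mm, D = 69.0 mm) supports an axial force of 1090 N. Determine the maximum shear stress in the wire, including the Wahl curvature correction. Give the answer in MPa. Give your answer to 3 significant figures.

997 MPa

Spring index C = D/d = 69.0/6.0 = 11.5000
K_W = (4C−1)/(4C−4) + 0.615/C = 45.000/42.000 + 0.0535 = 1.1249
τ₀ = 8FD/(πd³) = 8·1090·69.0/(π·6.0³) = 601680/678.58 = 886.67 MPa
τ_max = K·τ₀ = 1.1249 × 886.67 = 997.42 MPa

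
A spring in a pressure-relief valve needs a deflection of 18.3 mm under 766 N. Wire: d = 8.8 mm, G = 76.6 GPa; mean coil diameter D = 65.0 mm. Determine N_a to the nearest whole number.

Required rate k = F/δ = 766/18.3 = 41.858 N/mm
N_a = Gd⁴/(8D³k) = (76.6×10³ × 8.8⁴)/(8 × 65.0³ × 41.858)
    = 4.59367e+08 / 9.19619e+07 = 4.995 → 5 coils

5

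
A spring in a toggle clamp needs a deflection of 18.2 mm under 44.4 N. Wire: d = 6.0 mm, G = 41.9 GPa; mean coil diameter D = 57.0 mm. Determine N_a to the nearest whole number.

15

Required rate k = F/δ = 44.4/18.2 = 2.4396 N/mm
N_a = Gd⁴/(8D³k) = (41.9×10³ × 6.0⁴)/(8 × 57.0³ × 2.4396)
    = 5.43024e+07 / 3.61432e+06 = 15.02 → 15 coils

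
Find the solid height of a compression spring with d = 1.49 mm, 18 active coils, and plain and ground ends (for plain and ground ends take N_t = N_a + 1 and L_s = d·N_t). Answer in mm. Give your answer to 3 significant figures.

plain and ground ends: N_t = N_a + 1 = 18 + 1 = 19
L_s = d·N_t = 1.49 × 19 = 28.31 mm

28.3 mm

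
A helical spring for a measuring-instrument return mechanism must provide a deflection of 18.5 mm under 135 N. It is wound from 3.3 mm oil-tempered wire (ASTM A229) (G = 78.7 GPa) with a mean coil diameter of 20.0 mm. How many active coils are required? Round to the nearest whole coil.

Required rate k = F/δ = 135/18.5 = 7.2973 N/mm
N_a = Gd⁴/(8D³k) = (78.7×10³ × 3.3⁴)/(8 × 20.0³ × 7.2973)
    = 9.3332e+06 / 467027 = 19.98 → 20 coils

20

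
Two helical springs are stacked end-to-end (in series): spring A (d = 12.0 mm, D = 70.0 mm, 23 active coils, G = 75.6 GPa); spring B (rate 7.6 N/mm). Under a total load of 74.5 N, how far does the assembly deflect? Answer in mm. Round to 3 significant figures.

k_A = Gd⁴/(8D³N_a) = (75.6×10³)(12.0⁴)/(8·70.0³·23) = 24.839 N/mm
Series: 1/k_eq = 1/24.839 + 1/7.6 = 0.17184; k_eq = 5.8194 N/mm
δ = F/k_eq = 74.5/5.8194 = 12.802 mm

12.8 mm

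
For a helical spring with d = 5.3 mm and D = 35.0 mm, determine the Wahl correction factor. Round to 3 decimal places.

C = D/d = 35.0/5.3 = 6.6038
K_W = (4C−1)/(4C−4) + 0.615/C = 25.415/22.415 + 0.0931 = 1.2270

1.227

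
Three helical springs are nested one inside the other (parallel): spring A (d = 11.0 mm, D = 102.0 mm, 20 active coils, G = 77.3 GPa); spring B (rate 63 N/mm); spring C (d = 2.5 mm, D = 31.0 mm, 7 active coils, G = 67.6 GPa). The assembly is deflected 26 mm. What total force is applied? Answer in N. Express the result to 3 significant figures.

1850 N

k_A = Gd⁴/(8D³N_a) = (77.3×10³)(11.0⁴)/(8·102.0³·20) = 6.6655 N/mm
k_C = Gd⁴/(8D³N_a) = (67.6×10³)(2.5⁴)/(8·31.0³·7) = 1.5828 N/mm
Parallel: k_eq = 6.6655 + 63 + 1.5828 = 71.248 N/mm
F = k_eq·δ = 71.248·26 = 1852.5 N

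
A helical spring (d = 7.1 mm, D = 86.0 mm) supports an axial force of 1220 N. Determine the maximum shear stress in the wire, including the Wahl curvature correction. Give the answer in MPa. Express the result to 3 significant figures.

835 MPa

Spring index C = D/d = 86.0/7.1 = 12.1127
K_W = (4C−1)/(4C−4) + 0.615/C = 47.451/44.451 + 0.0508 = 1.1183
τ₀ = 8FD/(πd³) = 8·1220·86.0/(π·7.1³) = 839360/1124.4 = 746.49 MPa
τ_max = K·τ₀ = 1.1183 × 746.49 = 834.77 MPa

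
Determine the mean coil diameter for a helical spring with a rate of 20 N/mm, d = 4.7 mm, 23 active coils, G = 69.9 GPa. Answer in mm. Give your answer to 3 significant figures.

D = (Gd⁴/(8N_a·k))^(1/3) = (69.9×10³·4.7⁴/(8·23·20))^(1/3)
  = (9268.74)^(1/3) = 21.0059 mm

21.0 mm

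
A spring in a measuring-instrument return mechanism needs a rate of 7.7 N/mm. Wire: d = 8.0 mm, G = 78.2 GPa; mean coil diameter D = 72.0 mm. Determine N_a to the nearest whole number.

14

N_a = Gd⁴/(8D³k) = (78.2×10³ × 8.0⁴)/(8 × 72.0³ × 7.7)
    = 3.20307e+08 / 2.29921e+07 = 13.93 → 14 coils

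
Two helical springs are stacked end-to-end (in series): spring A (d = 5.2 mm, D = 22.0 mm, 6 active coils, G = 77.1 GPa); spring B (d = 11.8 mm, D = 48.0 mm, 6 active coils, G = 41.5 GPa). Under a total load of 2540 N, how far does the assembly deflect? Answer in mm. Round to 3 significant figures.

k_A = Gd⁴/(8D³N_a) = (77.1×10³)(5.2⁴)/(8·22.0³·6) = 110.3 N/mm
k_B = Gd⁴/(8D³N_a) = (41.5×10³)(11.8⁴)/(8·48.0³·6) = 151.57 N/mm
Series: 1/k_eq = 1/110.3 + 1/151.57 = 0.015664; k_eq = 63.84 N/mm
δ = F/k_eq = 2540/63.84 = 39.787 mm

39.8 mm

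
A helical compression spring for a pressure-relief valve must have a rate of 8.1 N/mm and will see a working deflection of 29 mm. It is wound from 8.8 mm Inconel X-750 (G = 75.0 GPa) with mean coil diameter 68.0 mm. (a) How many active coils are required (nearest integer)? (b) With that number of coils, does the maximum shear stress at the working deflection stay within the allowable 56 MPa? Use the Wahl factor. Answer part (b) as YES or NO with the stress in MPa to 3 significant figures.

N_a = Gd⁴/(8D³k) = (75.0×10³)(8.8⁴)/(8·68.0³·8.1) = 22.07 → N_a = 22
Actual rate k = Gd⁴/(8D³·22) = 8.1274 N/mm
Working load F = kδ = 8.1274·29 = 235.7 N
C = 68.0/8.8 = 7.7273; K_W = (4C−1)/(4C−4)+0.615/C = 1.1911
τ_max = K_W·8FD/(πd³) = 1.1911·59.89 = 71.333 MPa
τ_max > 56 MPa → exceeds allowable

(a) 22 coils; (b) NO, τ_max = 71.3 MPa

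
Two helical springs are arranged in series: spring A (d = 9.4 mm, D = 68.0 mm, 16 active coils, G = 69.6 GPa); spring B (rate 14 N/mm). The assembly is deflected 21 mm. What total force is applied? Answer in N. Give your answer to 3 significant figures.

144 N

k_A = Gd⁴/(8D³N_a) = (69.6×10³)(9.4⁴)/(8·68.0³·16) = 13.502 N/mm
Series: 1/k_eq = 1/13.502 + 1/14 = 0.14549; k_eq = 6.8731 N/mm
F = k_eq·δ = 6.8731·21 = 144.34 N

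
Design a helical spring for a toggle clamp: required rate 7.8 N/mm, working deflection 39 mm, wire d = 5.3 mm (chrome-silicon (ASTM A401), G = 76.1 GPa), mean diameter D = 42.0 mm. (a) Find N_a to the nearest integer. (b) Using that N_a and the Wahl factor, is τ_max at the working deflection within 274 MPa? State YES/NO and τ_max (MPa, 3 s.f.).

N_a = Gd⁴/(8D³k) = (76.1×10³)(5.3⁴)/(8·42.0³·7.8) = 12.99 → N_a = 13
Actual rate k = Gd⁴/(8D³·13) = 7.793 N/mm
Working load F = kδ = 7.793·39 = 303.93 N
C = 42.0/5.3 = 7.9245; K_W = (4C−1)/(4C−4)+0.615/C = 1.1859
τ_max = K_W·8FD/(πd³) = 1.1859·218.34 = 258.93 MPa
τ_max ≤ 274 MPa → acceptable

(a) 13 coils; (b) YES, τ_max = 259 MPa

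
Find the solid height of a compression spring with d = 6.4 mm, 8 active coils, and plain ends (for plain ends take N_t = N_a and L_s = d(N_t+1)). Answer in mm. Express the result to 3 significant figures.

plain ends: N_t = N_a = 8
L_s = d·(N_t+1) = 6.4 × 9 = 57.6 mm

57.6 mm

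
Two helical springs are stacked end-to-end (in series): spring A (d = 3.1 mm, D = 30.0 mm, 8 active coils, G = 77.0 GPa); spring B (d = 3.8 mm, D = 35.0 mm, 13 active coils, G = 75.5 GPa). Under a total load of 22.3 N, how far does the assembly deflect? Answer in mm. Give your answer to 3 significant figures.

k_A = Gd⁴/(8D³N_a) = (77.0×10³)(3.1⁴)/(8·30.0³·8) = 4.1152 N/mm
k_B = Gd⁴/(8D³N_a) = (75.5×10³)(3.8⁴)/(8·35.0³·13) = 3.5306 N/mm
Series: 1/k_eq = 1/4.1152 + 1/3.5306 = 0.52624; k_eq = 1.9003 N/mm
δ = F/k_eq = 22.3/1.9003 = 11.735 mm

11.7 mm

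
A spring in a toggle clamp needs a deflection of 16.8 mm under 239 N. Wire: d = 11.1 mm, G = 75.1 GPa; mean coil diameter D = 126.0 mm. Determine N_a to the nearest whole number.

Required rate k = F/δ = 239/16.8 = 14.226 N/mm
N_a = Gd⁴/(8D³k) = (75.1×10³ × 11.1⁴)/(8 × 126.0³ × 14.226)
    = 1.14007e+09 / 2.27662e+08 = 5.008 → 5 coils

5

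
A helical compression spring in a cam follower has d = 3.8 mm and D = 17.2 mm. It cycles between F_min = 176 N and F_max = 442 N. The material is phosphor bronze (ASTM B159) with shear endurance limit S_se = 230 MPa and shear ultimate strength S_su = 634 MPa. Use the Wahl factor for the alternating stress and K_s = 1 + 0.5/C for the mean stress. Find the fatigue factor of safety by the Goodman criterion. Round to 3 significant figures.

C = D/d = 17.2/3.8 = 4.5263; K_W = (4C−1)/(4C−4)+0.615/C = 1.3486; K_s = 1+0.5/C = 1.1105
F_a = (F_max−F_min)/2 = 133 N; F_m = (F_max+F_min)/2 = 309 N
τ_a = K_W·8F_aD/(πd³) = 1.3486 × 106.16 = 143.17 MPa
τ_m = K_s·8F_mD/(πd³) = 1.1105 × 246.65 = 273.89 MPa
Goodman: 1/n_f = τ_a/S_se + τ_m/S_su = 143.17/230 + 273.89/634 = 0.62246 + 0.43201 = 1.0545
n_f = 1/1.0545 = 0.9483

0.948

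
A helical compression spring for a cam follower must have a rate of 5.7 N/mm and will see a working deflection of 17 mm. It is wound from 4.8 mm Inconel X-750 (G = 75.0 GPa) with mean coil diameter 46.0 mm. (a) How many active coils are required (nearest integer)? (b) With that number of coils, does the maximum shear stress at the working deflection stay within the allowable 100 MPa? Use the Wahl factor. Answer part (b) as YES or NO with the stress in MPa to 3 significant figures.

(a) 9 coils; (b) NO, τ_max = 118 MPa

N_a = Gd⁴/(8D³k) = (75.0×10³)(4.8⁴)/(8·46.0³·5.7) = 8.97 → N_a = 9
Actual rate k = Gd⁴/(8D³·9) = 5.6809 N/mm
Working load F = kδ = 5.6809·17 = 96.576 N
C = 46.0/4.8 = 9.5833; K_W = (4C−1)/(4C−4)+0.615/C = 1.1516
τ_max = K_W·8FD/(πd³) = 1.1516·102.29 = 117.8 MPa
τ_max > 100 MPa → exceeds allowable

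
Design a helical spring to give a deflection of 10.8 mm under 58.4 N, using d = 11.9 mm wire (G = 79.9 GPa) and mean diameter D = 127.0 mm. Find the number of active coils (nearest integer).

Required rate k = F/δ = 58.4/10.8 = 5.4074 N/mm
N_a = Gd⁴/(8D³k) = (79.9×10³ × 11.9⁴)/(8 × 127.0³ × 5.4074)
    = 1.60227e+09 / 8.86115e+07 = 18.08 → 18 coils

18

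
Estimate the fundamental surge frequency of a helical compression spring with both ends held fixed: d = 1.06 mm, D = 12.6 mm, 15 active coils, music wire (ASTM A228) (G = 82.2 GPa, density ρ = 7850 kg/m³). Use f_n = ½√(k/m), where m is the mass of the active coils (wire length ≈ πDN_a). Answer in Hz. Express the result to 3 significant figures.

k = Gd⁴/(8D³N_a) = (82.2×10³)(1.06⁴)/(8·12.6³·15) = 0.43232 N/mm = 432.32 N/m
Wire length L = πDN_a = π·12.6·15 = 593.76 mm
m = ρ·(πd²/4)·L = 7850 × 0.88247×10⁻⁶ m² × 0.59376 m = 0.0041132 kg
f_n = ½√(k/m) = 0.5·√(432.32/0.0041132) = 0.5·√(1.051e+05) = 162.1 Hz

162 Hz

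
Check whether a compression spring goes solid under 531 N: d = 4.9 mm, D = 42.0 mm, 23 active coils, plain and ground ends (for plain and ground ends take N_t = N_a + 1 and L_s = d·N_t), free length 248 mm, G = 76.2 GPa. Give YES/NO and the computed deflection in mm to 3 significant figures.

k = Gd⁴/(8D³N_a) = (76.2×10³)(4.9⁴)/(8·42.0³·23) = 3.2224 N/mm
N_t = 24; L_s = 4.9·24 = 117.6 mm; δ_solid = L₀ − L_s = 248 − 117.6 = 130.4 mm
δ = F/k = 531/3.2224 = 164.79 mm
δ ≥ δ_solid → spring goes solid

YES, δ = 165 mm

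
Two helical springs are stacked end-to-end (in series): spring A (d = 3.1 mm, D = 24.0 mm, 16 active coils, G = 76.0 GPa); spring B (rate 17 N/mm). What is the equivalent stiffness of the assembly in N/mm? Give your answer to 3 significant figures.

k_A = Gd⁴/(8D³N_a) = (76.0×10³)(3.1⁴)/(8·24.0³·16) = 3.9666 N/mm
Series: 1/k_eq = 1/3.9666 + 1/17 = 0.31093; k_eq = 3.2162 N/mm

3.22 N/mm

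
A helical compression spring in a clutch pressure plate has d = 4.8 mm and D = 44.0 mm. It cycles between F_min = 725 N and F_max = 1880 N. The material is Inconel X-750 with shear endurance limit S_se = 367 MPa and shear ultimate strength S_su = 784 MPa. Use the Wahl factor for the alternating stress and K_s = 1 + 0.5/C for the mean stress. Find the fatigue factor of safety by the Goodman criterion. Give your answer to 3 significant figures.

C = D/d = 44.0/4.8 = 9.1667; K_W = (4C−1)/(4C−4)+0.615/C = 1.1589; K_s = 1+0.5/C = 1.0545
F_a = (F_max−F_min)/2 = 577.5 N; F_m = (F_max+F_min)/2 = 1302.5 N
τ_a = K_W·8F_aD/(πd³) = 1.1589 × 585.09 = 678.07 MPa
τ_m = K_s·8F_mD/(πd³) = 1.0545 × 1319.6 = 1391.6 MPa
Goodman: 1/n_f = τ_a/S_se + τ_m/S_su = 678.07/367 + 1391.6/784 = 1.84761 + 1.77499 = 3.6226
n_f = 1/3.6226 = 0.276

0.276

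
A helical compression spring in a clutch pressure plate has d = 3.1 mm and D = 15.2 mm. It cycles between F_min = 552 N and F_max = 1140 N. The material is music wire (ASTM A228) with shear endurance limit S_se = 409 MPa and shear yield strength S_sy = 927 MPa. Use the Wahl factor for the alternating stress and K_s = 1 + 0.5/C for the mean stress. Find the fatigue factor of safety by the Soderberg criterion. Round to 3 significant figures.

C = D/d = 15.2/3.1 = 4.9032; K_W = (4C−1)/(4C−4)+0.615/C = 1.3176; K_s = 1+0.5/C = 1.1020
F_a = (F_max−F_min)/2 = 294 N; F_m = (F_max+F_min)/2 = 846 N
τ_a = K_W·8F_aD/(πd³) = 1.3176 × 381.98 = 503.29 MPa
τ_m = K_s·8F_mD/(πd³) = 1.1020 × 1099.2 = 1211.3 MPa
Soderberg: 1/n_f = τ_a/S_se + τ_m/S_sy = 503.29/409 + 1211.3/927 = 1.23055 + 1.30665 = 2.5372
n_f = 1/2.5372 = 0.3941

0.394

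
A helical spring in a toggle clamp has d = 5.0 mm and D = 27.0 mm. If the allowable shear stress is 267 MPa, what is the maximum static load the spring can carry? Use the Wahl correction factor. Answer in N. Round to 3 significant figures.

C = D/d = 27.0/5.0 = 5.4000
K_W = (4C−1)/(4C−4) + 0.615/C = 20.600/17.600 + 0.1139 = 1.2843
τ_max = K·8FD/(πd³) → F_max = τ_allow·πd³/(8DK)
F_max = 267·π·5.0³/(8·27.0·1.2843) = 1.0485e+05/277.42 = 377.95 N

378 N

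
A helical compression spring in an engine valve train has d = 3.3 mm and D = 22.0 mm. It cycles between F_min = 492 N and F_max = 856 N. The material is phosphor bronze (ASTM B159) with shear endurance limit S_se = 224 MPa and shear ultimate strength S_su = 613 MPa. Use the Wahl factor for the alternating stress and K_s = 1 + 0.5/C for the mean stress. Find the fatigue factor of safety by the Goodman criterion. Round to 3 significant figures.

0.295

C = D/d = 22.0/3.3 = 6.6667; K_W = (4C−1)/(4C−4)+0.615/C = 1.2246; K_s = 1+0.5/C = 1.0750
F_a = (F_max−F_min)/2 = 182 N; F_m = (F_max+F_min)/2 = 674 N
τ_a = K_W·8F_aD/(πd³) = 1.2246 × 283.72 = 347.45 MPa
τ_m = K_s·8F_mD/(πd³) = 1.0750 × 1050.7 = 1129.5 MPa
Goodman: 1/n_f = τ_a/S_se + τ_m/S_su = 347.45/224 + 1129.5/613 = 1.55110 + 1.84259 = 3.3937
n_f = 1/3.3937 = 0.2947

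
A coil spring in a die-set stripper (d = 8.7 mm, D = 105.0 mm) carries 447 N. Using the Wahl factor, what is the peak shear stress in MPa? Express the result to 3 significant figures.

Spring index C = D/d = 105.0/8.7 = 12.0690
K_W = (4C−1)/(4C−4) + 0.615/C = 47.276/44.276 + 0.0510 = 1.1187
τ₀ = 8FD/(πd³) = 8·447·105.0/(π·8.7³) = 375480/2068.7 = 181.5 MPa
τ_max = K·τ₀ = 1.1187 × 181.5 = 203.05 MPa

203 MPa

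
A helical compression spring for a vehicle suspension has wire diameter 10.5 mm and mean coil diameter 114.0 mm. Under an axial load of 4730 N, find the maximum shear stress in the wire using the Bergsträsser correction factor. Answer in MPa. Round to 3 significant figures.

Spring index C = D/d = 114.0/10.5 = 10.8571
K_B = (4C+2)/(4C−3) = 45.429/40.429 = 1.1237
τ₀ = 8FD/(πd³) = 8·4730·114.0/(π·10.5³) = 4.31376e+06/3636.8 = 1186.1 MPa
τ_max = K·τ₀ = 1.1237 × 1186.1 = 1332.8 MPa

1330 MPa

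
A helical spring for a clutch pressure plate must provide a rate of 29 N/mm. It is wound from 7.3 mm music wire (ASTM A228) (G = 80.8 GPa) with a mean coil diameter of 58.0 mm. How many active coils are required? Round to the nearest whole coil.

5

N_a = Gd⁴/(8D³k) = (80.8×10³ × 7.3⁴)/(8 × 58.0³ × 29)
    = 2.29458e+08 / 4.5266e+07 = 5.069 → 5 coils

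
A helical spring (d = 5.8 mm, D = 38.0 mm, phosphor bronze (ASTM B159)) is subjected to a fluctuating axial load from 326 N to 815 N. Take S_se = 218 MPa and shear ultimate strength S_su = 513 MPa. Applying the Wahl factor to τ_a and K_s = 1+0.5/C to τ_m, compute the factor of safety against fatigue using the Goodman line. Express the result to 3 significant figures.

C = D/d = 38.0/5.8 = 6.5517; K_W = (4C−1)/(4C−4)+0.615/C = 1.2290; K_s = 1+0.5/C = 1.0763
F_a = (F_max−F_min)/2 = 244.5 N; F_m = (F_max+F_min)/2 = 570.5 N
τ_a = K_W·8F_aD/(πd³) = 1.2290 × 121.26 = 149.02 MPa
τ_m = K_s·8F_mD/(πd³) = 1.0763 × 282.94 = 304.53 MPa
Goodman: 1/n_f = τ_a/S_se + τ_m/S_su = 149.02/218 + 304.53/513 = 0.68360 + 0.59363 = 1.2772
n_f = 1/1.2772 = 0.7829

0.783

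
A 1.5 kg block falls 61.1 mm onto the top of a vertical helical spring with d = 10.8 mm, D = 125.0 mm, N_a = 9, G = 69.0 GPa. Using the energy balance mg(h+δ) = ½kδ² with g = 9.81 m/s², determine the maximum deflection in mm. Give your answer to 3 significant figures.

18.8 mm

k = Gd⁴/(8D³N_a) = (69.0×10³)(10.8⁴)/(8·125.0³·9) = 6.6755 N/mm
W = mg = 1.5 × 9.81 = 14.715 N
½kδ² − Wδ − Wh = 0 → δ = (W + √(W² + 2kWh))/k
δ = (14.715 + √(216.53 + 12003.6))/6.6755 = (14.715 + 110.54)/6.6755 = 18.764 mm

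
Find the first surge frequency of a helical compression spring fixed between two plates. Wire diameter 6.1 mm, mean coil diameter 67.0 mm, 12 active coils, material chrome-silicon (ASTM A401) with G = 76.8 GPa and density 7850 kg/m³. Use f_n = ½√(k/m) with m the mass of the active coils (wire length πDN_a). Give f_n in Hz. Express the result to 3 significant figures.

39.9 Hz

k = Gd⁴/(8D³N_a) = (76.8×10³)(6.1⁴)/(8·67.0³·12) = 3.6829 N/mm = 3682.9 N/m
Wire length L = πDN_a = π·67.0·12 = 2525.8 mm
m = ρ·(πd²/4)·L = 7850 × 29.225×10⁻⁶ m² × 2.5258 m = 0.57946 kg
f_n = ½√(k/m) = 0.5·√(3682.9/0.57946) = 0.5·√(6355.6) = 39.861 Hz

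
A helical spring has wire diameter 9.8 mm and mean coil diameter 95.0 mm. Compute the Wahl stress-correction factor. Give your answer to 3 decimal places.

C = D/d = 95.0/9.8 = 9.6939
K_W = (4C−1)/(4C−4) + 0.615/C = 37.776/34.776 + 0.0634 = 1.1497

1.150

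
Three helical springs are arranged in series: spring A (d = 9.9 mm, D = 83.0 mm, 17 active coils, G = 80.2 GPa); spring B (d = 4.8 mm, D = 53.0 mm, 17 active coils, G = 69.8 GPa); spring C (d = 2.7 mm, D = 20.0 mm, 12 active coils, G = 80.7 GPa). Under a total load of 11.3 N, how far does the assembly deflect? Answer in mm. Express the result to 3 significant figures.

k_A = Gd⁴/(8D³N_a) = (80.2×10³)(9.9⁴)/(8·83.0³·17) = 9.907 N/mm
k_B = Gd⁴/(8D³N_a) = (69.8×10³)(4.8⁴)/(8·53.0³·17) = 1.83 N/mm
k_C = Gd⁴/(8D³N_a) = (80.7×10³)(2.7⁴)/(8·20.0³·12) = 5.5843 N/mm
Series: 1/k_eq = 1/9.907 + 1/1.83 + 1/5.5843 = 0.82646; k_eq = 1.21 N/mm
δ = F/k_eq = 11.3/1.21 = 9.339 mm

9.34 mm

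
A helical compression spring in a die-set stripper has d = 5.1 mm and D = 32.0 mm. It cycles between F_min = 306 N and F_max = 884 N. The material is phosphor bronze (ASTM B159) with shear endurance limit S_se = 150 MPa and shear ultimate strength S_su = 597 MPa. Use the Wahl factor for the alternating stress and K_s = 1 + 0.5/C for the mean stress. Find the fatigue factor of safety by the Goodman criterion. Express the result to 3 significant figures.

C = D/d = 32.0/5.1 = 6.2745; K_W = (4C−1)/(4C−4)+0.615/C = 1.2402; K_s = 1+0.5/C = 1.0797
F_a = (F_max−F_min)/2 = 289 N; F_m = (F_max+F_min)/2 = 595 N
τ_a = K_W·8F_aD/(πd³) = 1.2402 × 177.53 = 220.18 MPa
τ_m = K_s·8F_mD/(πd³) = 1.0797 × 365.51 = 394.63 MPa
Goodman: 1/n_f = τ_a/S_se + τ_m/S_su = 220.18/150 + 394.63/597 = 1.46785 + 0.66103 = 2.1289
n_f = 1/2.1289 = 0.4697

0.470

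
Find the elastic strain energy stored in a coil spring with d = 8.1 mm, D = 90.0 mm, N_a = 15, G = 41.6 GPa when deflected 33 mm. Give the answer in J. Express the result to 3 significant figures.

1.11 J

k = Gd⁴/(8D³N_a) = (41.6×10³)(8.1⁴)/(8·90.0³·15) = 2.047 N/mm
U = ½kδ² = 0.5 × 2.047 × 33² = 1114.6 N·mm = 1.1146 J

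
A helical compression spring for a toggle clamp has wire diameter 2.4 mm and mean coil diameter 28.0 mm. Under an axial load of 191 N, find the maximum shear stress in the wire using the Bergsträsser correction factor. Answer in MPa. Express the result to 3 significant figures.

1100 MPa

Spring index C = D/d = 28.0/2.4 = 11.6667
K_B = (4C+2)/(4C−3) = 48.667/43.667 = 1.1145
τ₀ = 8FD/(πd³) = 8·191·28.0/(π·2.4³) = 42784/43.429 = 985.14 MPa
τ_max = K·τ₀ = 1.1145 × 985.14 = 1097.9 MPa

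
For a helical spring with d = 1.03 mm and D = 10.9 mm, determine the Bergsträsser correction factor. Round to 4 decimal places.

1.1271

C = D/d = 10.9/1.03 = 10.5825
K_B = (4C+2)/(4C−3) = 44.330/39.330 = 1.1271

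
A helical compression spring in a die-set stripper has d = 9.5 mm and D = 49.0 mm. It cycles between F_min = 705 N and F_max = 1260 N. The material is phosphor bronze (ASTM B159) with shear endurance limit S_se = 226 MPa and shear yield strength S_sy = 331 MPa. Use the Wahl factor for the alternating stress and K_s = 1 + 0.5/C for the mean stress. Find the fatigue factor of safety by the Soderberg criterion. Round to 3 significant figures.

C = D/d = 49.0/9.5 = 5.1579; K_W = (4C−1)/(4C−4)+0.615/C = 1.2996; K_s = 1+0.5/C = 1.0969
F_a = (F_max−F_min)/2 = 277.5 N; F_m = (F_max+F_min)/2 = 982.5 N
τ_a = K_W·8F_aD/(πd³) = 1.2996 × 40.386 = 52.486 MPa
τ_m = K_s·8F_mD/(πd³) = 1.0969 × 142.99 = 156.85 MPa
Soderberg: 1/n_f = τ_a/S_se + τ_m/S_sy = 52.486/226 + 156.85/331 = 0.23224 + 0.47386 = 0.7061
n_f = 1/0.7061 = 1.416

1.42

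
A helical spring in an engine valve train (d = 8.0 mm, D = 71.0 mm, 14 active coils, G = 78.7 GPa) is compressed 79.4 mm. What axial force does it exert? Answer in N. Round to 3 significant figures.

k = Gd⁴/(8D³N_a) = (78.7×10³)(8.0⁴)/(8·71.0³·14) = 8.0416 N/mm
F = k·δ = 8.0416 × 79.4 = 638.5 N

639 N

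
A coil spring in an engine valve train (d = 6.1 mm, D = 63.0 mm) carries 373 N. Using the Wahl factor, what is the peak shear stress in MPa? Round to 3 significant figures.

Spring index C = D/d = 63.0/6.1 = 10.3279
K_W = (4C−1)/(4C−4) + 0.615/C = 40.311/37.311 + 0.0595 = 1.1400
τ₀ = 8FD/(πd³) = 8·373·63.0/(π·6.1³) = 187992/713.08 = 263.63 MPa
τ_max = K·τ₀ = 1.1400 × 263.63 = 300.53 MPa

301 MPa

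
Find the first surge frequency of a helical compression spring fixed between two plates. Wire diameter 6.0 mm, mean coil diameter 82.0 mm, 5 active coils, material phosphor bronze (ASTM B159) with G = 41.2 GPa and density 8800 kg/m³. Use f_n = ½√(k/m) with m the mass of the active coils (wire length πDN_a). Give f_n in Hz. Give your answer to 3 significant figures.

k = Gd⁴/(8D³N_a) = (41.2×10³)(6.0⁴)/(8·82.0³·5) = 2.421 N/mm = 2421 N/m
Wire length L = πDN_a = π·82.0·5 = 1288.1 mm
m = ρ·(πd²/4)·L = 8800 × 28.274×10⁻⁶ m² × 1.2881 m = 0.32049 kg
f_n = ½√(k/m) = 0.5·√(2421/0.32049) = 0.5·√(7554.3) = 43.458 Hz

43.5 Hz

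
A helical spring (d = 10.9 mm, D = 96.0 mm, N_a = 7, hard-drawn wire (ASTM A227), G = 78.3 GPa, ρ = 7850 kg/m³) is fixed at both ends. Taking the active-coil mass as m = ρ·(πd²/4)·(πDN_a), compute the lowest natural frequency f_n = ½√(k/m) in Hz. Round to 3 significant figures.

60.1 Hz

k = Gd⁴/(8D³N_a) = (78.3×10³)(10.9⁴)/(8·96.0³·7) = 22.308 N/mm = 22308 N/m
Wire length L = πDN_a = π·96.0·7 = 2111.2 mm
m = ρ·(πd²/4)·L = 7850 × 93.313×10⁻⁶ m² × 2.1112 m = 1.5464 kg
f_n = ½√(k/m) = 0.5·√(22308/1.5464) = 0.5·√(14426) = 60.053 Hz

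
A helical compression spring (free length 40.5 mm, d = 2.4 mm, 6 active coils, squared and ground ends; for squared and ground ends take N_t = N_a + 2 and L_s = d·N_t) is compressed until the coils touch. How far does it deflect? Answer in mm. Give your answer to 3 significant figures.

21.3 mm

N_t = 8; L_s = 2.4·8 = 19.2 mm
δ_solid = L₀ − L_s = 40.5 − 19.2 = 21.3 mm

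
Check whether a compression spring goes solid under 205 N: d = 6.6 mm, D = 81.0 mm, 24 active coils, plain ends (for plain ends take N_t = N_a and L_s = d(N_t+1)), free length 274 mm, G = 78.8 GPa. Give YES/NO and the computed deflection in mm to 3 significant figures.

k = Gd⁴/(8D³N_a) = (78.8×10³)(6.6⁴)/(8·81.0³·24) = 1.4654 N/mm
N_t = 24; L_s = 6.6·25 = 165 mm; δ_solid = L₀ − L_s = 274 − 165 = 109 mm
δ = F/k = 205/1.4654 = 139.9 mm
δ ≥ δ_solid → spring goes solid

YES, δ = 140 mm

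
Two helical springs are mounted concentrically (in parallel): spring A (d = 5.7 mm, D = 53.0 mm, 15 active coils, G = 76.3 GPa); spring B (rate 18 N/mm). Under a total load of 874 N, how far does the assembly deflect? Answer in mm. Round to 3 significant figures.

38.8 mm

k_A = Gd⁴/(8D³N_a) = (76.3×10³)(5.7⁴)/(8·53.0³·15) = 4.5083 N/mm
Parallel: k_eq = 4.5083 + 18 = 22.508 N/mm
δ = F/k_eq = 874/22.508 = 38.83 mm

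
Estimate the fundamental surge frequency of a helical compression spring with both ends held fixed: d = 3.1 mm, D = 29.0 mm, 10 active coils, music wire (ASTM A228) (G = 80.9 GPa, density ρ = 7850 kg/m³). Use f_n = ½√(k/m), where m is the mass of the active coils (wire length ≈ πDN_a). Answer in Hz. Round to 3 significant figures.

133 Hz

k = Gd⁴/(8D³N_a) = (80.9×10³)(3.1⁴)/(8·29.0³·10) = 3.8292 N/mm = 3829.2 N/m
Wire length L = πDN_a = π·29.0·10 = 911.06 mm
m = ρ·(πd²/4)·L = 7850 × 7.5477×10⁻⁶ m² × 0.91106 m = 0.05398 kg
f_n = ½√(k/m) = 0.5·√(3829.2/0.05398) = 0.5·√(70938) = 133.17 Hz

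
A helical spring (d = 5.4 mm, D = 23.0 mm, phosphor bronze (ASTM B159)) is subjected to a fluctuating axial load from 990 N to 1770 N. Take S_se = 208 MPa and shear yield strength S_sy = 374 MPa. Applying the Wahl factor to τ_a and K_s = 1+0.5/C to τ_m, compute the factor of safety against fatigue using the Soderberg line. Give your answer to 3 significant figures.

C = D/d = 23.0/5.4 = 4.2593; K_W = (4C−1)/(4C−4)+0.615/C = 1.3745; K_s = 1+0.5/C = 1.1174
F_a = (F_max−F_min)/2 = 390 N; F_m = (F_max+F_min)/2 = 1380 N
τ_a = K_W·8F_aD/(πd³) = 1.3745 × 145.06 = 199.39 MPa
τ_m = K_s·8F_mD/(πd³) = 1.1174 × 513.29 = 573.55 MPa
Soderberg: 1/n_f = τ_a/S_se + τ_m/S_sy = 199.39/208 + 573.55/374 = 0.95859 + 1.53356 = 2.4921
n_f = 1/2.4921 = 0.4013

0.401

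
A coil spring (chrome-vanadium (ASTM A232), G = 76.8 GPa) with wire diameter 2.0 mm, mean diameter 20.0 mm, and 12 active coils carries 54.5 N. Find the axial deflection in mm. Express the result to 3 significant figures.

34.1 mm

k = Gd⁴/(8D³N_a) = (76.8×10³)(2.0⁴)/(8·20.0³·12) = 1.6 N/mm
δ = F/k = 54.5 / 1.6 = 34.062 mm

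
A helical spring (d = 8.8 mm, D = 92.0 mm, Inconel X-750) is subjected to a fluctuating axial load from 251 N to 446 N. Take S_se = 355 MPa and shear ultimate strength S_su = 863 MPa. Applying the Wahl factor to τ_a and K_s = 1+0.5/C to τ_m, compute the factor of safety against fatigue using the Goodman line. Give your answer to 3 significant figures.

C = D/d = 92.0/8.8 = 10.4545; K_W = (4C−1)/(4C−4)+0.615/C = 1.1382; K_s = 1+0.5/C = 1.0478
F_a = (F_max−F_min)/2 = 97.5 N; F_m = (F_max+F_min)/2 = 348.5 N
τ_a = K_W·8F_aD/(πd³) = 1.1382 × 33.518 = 38.149 MPa
τ_m = K_s·8F_mD/(πd³) = 1.0478 × 119.81 = 125.54 MPa
Goodman: 1/n_f = τ_a/S_se + τ_m/S_su = 38.149/355 + 125.54/863 = 0.10746 + 0.14547 = 0.25293
n_f = 1/0.25293 = 3.954

3.95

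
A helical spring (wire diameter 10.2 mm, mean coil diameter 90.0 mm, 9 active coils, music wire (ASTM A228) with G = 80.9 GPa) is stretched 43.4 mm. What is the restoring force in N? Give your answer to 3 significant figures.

724 N

k = Gd⁴/(8D³N_a) = (80.9×10³)(10.2⁴)/(8·90.0³·9) = 16.684 N/mm
F = k·δ = 16.684 × 43.4 = 724.07 N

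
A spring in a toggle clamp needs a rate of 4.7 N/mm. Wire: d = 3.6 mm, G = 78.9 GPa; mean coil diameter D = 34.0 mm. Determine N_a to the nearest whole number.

9

N_a = Gd⁴/(8D³k) = (78.9×10³ × 3.6⁴)/(8 × 34.0³ × 4.7)
    = 1.32522e+07 / 1.47783e+06 = 8.967 → 9 coils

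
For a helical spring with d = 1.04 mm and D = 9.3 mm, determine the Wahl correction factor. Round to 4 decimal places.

1.1632

C = D/d = 9.3/1.04 = 8.9423
K_W = (4C−1)/(4C−4) + 0.615/C = 34.769/31.769 + 0.0688 = 1.1632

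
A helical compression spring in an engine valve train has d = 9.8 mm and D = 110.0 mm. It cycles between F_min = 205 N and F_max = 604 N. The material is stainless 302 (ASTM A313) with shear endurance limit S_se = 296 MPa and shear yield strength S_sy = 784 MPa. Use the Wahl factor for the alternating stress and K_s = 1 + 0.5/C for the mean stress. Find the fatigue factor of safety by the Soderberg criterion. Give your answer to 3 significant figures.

2.59

C = D/d = 110.0/9.8 = 11.2245; K_W = (4C−1)/(4C−4)+0.615/C = 1.1281; K_s = 1+0.5/C = 1.0445
F_a = (F_max−F_min)/2 = 199.5 N; F_m = (F_max+F_min)/2 = 404.5 N
τ_a = K_W·8F_aD/(πd³) = 1.1281 × 59.374 = 66.983 MPa
τ_m = K_s·8F_mD/(πd³) = 1.0445 × 120.39 = 125.75 MPa
Soderberg: 1/n_f = τ_a/S_se + τ_m/S_sy = 66.983/296 + 125.75/784 = 0.22629 + 0.16039 = 0.38669
n_f = 1/0.38669 = 2.586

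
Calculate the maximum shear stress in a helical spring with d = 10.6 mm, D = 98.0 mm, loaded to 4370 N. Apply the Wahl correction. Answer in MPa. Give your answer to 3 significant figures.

1060 MPa

Spring index C = D/d = 98.0/10.6 = 9.2453
K_W = (4C−1)/(4C−4) + 0.615/C = 35.981/32.981 + 0.0665 = 1.1575
τ₀ = 8FD/(πd³) = 8·4370·98.0/(π·10.6³) = 3.42608e+06/3741.7 = 915.65 MPa
τ_max = K·τ₀ = 1.1575 × 915.65 = 1059.8 MPa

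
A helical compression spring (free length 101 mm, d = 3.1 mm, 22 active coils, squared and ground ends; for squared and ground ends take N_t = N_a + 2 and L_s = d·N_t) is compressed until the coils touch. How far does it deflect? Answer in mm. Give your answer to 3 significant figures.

26.6 mm

N_t = 24; L_s = 3.1·24 = 74.4 mm
δ_solid = L₀ − L_s = 101 − 74.4 = 26.6 mm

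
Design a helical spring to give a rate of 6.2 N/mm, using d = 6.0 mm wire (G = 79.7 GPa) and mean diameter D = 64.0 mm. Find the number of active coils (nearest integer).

N_a = Gd⁴/(8D³k) = (79.7×10³ × 6.0⁴)/(8 × 64.0³ × 6.2)
    = 1.03291e+08 / 1.30023e+07 = 7.944 → 8 coils

8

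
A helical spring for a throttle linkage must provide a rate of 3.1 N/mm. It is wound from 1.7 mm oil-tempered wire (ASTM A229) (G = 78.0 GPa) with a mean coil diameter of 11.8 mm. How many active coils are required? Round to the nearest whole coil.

16

N_a = Gd⁴/(8D³k) = (78.0×10³ × 1.7⁴)/(8 × 11.8³ × 3.1)
    = 651464 / 40747.2 = 15.99 → 16 coils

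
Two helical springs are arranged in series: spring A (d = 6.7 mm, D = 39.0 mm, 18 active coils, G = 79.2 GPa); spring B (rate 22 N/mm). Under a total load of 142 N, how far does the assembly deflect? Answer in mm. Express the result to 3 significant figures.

k_A = Gd⁴/(8D³N_a) = (79.2×10³)(6.7⁴)/(8·39.0³·18) = 18.684 N/mm
Series: 1/k_eq = 1/18.684 + 1/22 = 0.098976; k_eq = 10.103 N/mm
δ = F/k_eq = 142/10.103 = 14.055 mm

14.1 mm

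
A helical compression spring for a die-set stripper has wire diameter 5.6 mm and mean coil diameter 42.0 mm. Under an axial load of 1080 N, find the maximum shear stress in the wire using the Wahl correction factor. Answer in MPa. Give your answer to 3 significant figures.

788 MPa

Spring index C = D/d = 42.0/5.6 = 7.5000
K_W = (4C−1)/(4C−4) + 0.615/C = 29.000/26.000 + 0.0820 = 1.1974
τ₀ = 8FD/(πd³) = 8·1080·42.0/(π·5.6³) = 362880/551.71 = 657.73 MPa
τ_max = K·τ₀ = 1.1974 × 657.73 = 787.56 MPa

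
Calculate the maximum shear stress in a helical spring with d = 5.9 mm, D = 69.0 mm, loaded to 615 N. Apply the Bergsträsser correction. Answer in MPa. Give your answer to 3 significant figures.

Spring index C = D/d = 69.0/5.9 = 11.6949
K_B = (4C+2)/(4C−3) = 48.780/43.780 = 1.1142
τ₀ = 8FD/(πd³) = 8·615·69.0/(π·5.9³) = 339480/645.22 = 526.15 MPa
τ_max = K·τ₀ = 1.1142 × 526.15 = 586.24 MPa

586 MPa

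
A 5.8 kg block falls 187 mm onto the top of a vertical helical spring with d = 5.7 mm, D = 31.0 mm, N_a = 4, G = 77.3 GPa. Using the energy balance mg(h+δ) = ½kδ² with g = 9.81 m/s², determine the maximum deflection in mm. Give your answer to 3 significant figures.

16.4 mm

k = Gd⁴/(8D³N_a) = (77.3×10³)(5.7⁴)/(8·31.0³·4) = 85.594 N/mm
W = mg = 5.8 × 9.81 = 56.898 N
½kδ² − Wδ − Wh = 0 → δ = (W + √(W² + 2kWh))/k
δ = (56.898 + √(3237.4 + 1.82143e+06))/85.594 = (56.898 + 1350.8)/85.594 = 16.446 mm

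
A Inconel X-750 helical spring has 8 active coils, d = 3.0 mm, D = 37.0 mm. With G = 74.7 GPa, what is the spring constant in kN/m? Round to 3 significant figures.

1.87 kN/m

k = Gd⁴/(8D³N_a) = (74.7×10³ × 3.0⁴) / (8 × 37.0³ × 8)
  = 6.0507e+06 / 3.24179e+06 = 1.8665 N/mm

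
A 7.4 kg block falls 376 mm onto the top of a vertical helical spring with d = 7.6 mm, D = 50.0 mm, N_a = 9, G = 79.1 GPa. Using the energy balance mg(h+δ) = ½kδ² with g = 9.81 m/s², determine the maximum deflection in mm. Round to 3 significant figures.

45.7 mm

k = Gd⁴/(8D³N_a) = (79.1×10³)(7.6⁴)/(8·50.0³·9) = 29.322 N/mm
W = mg = 7.4 × 9.81 = 72.594 N
½kδ² − Wδ − Wh = 0 → δ = (W + √(W² + 2kWh))/k
δ = (72.594 + √(5269.9 + 1.60069e+06))/29.322 = (72.594 + 1267.3)/29.322 = 45.695 mm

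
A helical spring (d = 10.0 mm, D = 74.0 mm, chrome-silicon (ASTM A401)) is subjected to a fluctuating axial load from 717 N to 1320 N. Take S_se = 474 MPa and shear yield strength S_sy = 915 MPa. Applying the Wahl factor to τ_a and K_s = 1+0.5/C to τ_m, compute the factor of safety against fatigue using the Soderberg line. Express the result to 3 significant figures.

C = D/d = 74.0/10.0 = 7.4000; K_W = (4C−1)/(4C−4)+0.615/C = 1.2003; K_s = 1+0.5/C = 1.0676
F_a = (F_max−F_min)/2 = 301.5 N; F_m = (F_max+F_min)/2 = 1018.5 N
τ_a = K_W·8F_aD/(πd³) = 1.2003 × 56.814 = 68.194 MPa
τ_m = K_s·8F_mD/(πd³) = 1.0676 × 191.93 = 204.89 MPa
Soderberg: 1/n_f = τ_a/S_se + τ_m/S_sy = 68.194/474 + 204.89/915 = 0.14387 + 0.22393 = 0.3678
n_f = 1/0.3678 = 2.719

2.72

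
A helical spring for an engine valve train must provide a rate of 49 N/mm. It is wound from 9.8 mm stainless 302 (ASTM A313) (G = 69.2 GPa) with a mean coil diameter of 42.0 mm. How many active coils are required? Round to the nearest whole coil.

N_a = Gd⁴/(8D³k) = (69.2×10³ × 9.8⁴)/(8 × 42.0³ × 49)
    = 6.38279e+08 / 2.90425e+07 = 21.98 → 22 coils

22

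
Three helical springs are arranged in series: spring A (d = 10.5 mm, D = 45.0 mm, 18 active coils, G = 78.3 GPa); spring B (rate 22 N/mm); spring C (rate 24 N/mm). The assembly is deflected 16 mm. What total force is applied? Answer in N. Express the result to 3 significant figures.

159 N

k_A = Gd⁴/(8D³N_a) = (78.3×10³)(10.5⁴)/(8·45.0³·18) = 72.53 N/mm
Series: 1/k_eq = 1/72.53 + 1/22 + 1/24 = 0.10091; k_eq = 9.91 N/mm
F = k_eq·δ = 9.91·16 = 158.56 N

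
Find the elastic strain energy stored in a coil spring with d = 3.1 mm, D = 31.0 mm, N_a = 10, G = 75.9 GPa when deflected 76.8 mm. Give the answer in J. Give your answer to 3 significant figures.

8.67 J

k = Gd⁴/(8D³N_a) = (75.9×10³)(3.1⁴)/(8·31.0³·10) = 2.9411 N/mm
U = ½kδ² = 0.5 × 2.9411 × 76.8² = 8673.7 N·mm = 8.6737 J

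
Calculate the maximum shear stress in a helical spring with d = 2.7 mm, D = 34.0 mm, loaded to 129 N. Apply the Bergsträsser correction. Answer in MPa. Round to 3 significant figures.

627 MPa

Spring index C = D/d = 34.0/2.7 = 12.5926
K_B = (4C+2)/(4C−3) = 52.370/47.370 = 1.1056
τ₀ = 8FD/(πd³) = 8·129·34.0/(π·2.7³) = 35088/61.836 = 567.44 MPa
τ_max = K·τ₀ = 1.1056 × 567.44 = 627.33 MPa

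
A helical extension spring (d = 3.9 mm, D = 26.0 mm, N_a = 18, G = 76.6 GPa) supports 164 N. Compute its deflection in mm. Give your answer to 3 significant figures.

k = Gd⁴/(8D³N_a) = (76.6×10³)(3.9⁴)/(8·26.0³·18) = 7.0017 N/mm
δ = F/k = 164 / 7.0017 = 23.423 mm

23.4 mm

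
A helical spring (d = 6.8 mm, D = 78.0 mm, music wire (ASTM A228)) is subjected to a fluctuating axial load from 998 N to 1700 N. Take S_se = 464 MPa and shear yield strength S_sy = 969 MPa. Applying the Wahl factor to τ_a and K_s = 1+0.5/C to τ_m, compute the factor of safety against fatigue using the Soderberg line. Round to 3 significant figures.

C = D/d = 78.0/6.8 = 11.4706; K_W = (4C−1)/(4C−4)+0.615/C = 1.1252; K_s = 1+0.5/C = 1.0436
F_a = (F_max−F_min)/2 = 351 N; F_m = (F_max+F_min)/2 = 1349 N
τ_a = K_W·8F_aD/(πd³) = 1.1252 × 221.73 = 249.5 MPa
τ_m = K_s·8F_mD/(πd³) = 1.0436 × 852.16 = 889.3 MPa
Soderberg: 1/n_f = τ_a/S_se + τ_m/S_sy = 249.5/464 + 889.3/969 = 0.53770 + 0.91775 = 1.4555
n_f = 1/1.4555 = 0.6871

0.687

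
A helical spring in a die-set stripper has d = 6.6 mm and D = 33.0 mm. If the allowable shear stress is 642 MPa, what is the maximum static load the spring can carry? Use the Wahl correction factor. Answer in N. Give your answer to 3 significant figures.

1680 N

C = D/d = 33.0/6.6 = 5.0000
K_W = (4C−1)/(4C−4) + 0.615/C = 19.000/16.000 + 0.1230 = 1.3105
τ_max = K·8FD/(πd³) → F_max = τ_allow·πd³/(8DK)
F_max = 642·π·6.6³/(8·33.0·1.3105) = 5.7985e+05/345.97 = 1676 N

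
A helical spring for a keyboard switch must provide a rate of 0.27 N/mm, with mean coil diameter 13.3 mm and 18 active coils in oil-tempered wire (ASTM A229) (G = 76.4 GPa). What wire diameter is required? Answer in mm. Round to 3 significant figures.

d = (8D³N_a·k / G)^(1/4) = (8·13.3³·18·0.27 / (76.4×10³))^0.25
  = (1.1973)^0.25 = 1.0460 mm

1.05 mm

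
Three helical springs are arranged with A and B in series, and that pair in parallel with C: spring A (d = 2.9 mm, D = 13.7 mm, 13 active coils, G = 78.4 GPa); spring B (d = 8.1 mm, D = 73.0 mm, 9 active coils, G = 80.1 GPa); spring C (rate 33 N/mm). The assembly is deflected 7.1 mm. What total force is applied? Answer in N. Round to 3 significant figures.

k_A = Gd⁴/(8D³N_a) = (78.4×10³)(2.9⁴)/(8·13.7³·13) = 20.735 N/mm
k_B = Gd⁴/(8D³N_a) = (80.1×10³)(8.1⁴)/(8·73.0³·9) = 12.31 N/mm
Springs A,B series: k_AB = 1/(1/20.735+1/12.31) = 7.7245 N/mm; parallel with C: k_eq = 7.7245+33 = 40.724 N/mm
F = k_eq·δ = 40.724·7.1 = 289.14 N

289 N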